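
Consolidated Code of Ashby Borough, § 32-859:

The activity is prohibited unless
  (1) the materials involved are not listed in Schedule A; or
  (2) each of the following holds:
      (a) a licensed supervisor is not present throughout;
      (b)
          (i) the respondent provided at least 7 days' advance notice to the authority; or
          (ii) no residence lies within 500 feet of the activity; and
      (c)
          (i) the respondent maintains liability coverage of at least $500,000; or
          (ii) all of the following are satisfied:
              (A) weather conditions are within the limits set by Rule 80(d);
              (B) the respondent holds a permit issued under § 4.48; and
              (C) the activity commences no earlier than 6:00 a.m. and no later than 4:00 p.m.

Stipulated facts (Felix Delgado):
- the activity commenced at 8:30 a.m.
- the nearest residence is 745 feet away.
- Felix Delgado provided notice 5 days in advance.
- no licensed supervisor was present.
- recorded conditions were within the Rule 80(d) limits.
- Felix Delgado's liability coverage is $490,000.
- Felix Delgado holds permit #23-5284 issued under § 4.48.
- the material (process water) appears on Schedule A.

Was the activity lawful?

Yes — lawful.

(1) not (Schedule A material) — not met.
(a) not (supervisor present) — satisfied.
(i) ≥7 days' notice — fails.
(ii) no residence in 500 ft — satisfied.
(b): F OR T → true.
(i) coverage ≥ $500,000 — fails.
(A) weather ok — met.
(B) holds permit — holds.
(C) start within hours — holds.
So (ii) is satisfied (T AND T AND T).
(c) = F OR T = true.
(2): T AND T AND T → true.
Overall: F OR T → true.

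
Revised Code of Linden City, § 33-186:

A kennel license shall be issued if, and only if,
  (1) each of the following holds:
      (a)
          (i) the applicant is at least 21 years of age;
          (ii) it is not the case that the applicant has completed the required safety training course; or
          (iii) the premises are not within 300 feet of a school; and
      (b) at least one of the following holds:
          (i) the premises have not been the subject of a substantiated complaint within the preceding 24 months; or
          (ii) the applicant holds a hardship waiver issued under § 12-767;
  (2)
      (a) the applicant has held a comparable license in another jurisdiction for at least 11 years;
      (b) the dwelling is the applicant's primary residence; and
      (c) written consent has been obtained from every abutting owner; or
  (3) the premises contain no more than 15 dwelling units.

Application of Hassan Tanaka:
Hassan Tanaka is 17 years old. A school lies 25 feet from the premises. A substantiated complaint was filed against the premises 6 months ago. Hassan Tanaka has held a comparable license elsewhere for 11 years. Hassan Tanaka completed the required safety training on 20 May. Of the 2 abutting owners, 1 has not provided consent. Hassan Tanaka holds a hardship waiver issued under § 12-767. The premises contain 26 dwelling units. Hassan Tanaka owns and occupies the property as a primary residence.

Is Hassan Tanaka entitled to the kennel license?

(i) age ≥ 21 — fails.
(ii) not (safety training) — not met.
(iii) ≥300 ft from school — not met.
(a): F OR F OR F → false.
(i) no complaint in 24 mo. — fails.
(ii) hardship waiver — satisfied.
(b) = F OR T = true.
(1) = F AND T = false.
(a) prior license ≥ 11 yr — holds.
(b) primary residence — met.
(c) all abutters consent — fails.
So (2) is not satisfied (T AND T AND F).
(3) ≤ 15 units — not satisfied.
Overall: F OR F OR F → false.

No — denied.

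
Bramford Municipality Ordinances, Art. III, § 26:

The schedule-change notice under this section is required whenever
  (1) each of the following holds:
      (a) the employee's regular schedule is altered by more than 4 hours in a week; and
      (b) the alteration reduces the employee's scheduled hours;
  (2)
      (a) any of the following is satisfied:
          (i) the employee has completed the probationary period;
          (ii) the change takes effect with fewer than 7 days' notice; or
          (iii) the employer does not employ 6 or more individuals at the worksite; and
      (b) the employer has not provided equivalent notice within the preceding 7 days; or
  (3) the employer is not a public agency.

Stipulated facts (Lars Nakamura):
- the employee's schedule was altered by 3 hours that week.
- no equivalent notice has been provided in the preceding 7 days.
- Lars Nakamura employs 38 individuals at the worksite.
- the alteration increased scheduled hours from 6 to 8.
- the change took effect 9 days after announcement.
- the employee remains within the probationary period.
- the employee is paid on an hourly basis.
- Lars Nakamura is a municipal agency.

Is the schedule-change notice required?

(a) schedule shift > 4h — not satisfied.
(b) hours reduced — not satisfied.
(1) = F AND F = false.
(i) past probation — not met.
(ii) < 7 days' notice — not met.
(iii) not (≥ 6 at site) — not satisfied.
(a) = F OR F OR F = false.
(b) no recent notice — met.
(2) = F AND T = false.
(3) not (public agency) — not satisfied.
So Overall is not satisfied (F OR F OR F).

No — not required.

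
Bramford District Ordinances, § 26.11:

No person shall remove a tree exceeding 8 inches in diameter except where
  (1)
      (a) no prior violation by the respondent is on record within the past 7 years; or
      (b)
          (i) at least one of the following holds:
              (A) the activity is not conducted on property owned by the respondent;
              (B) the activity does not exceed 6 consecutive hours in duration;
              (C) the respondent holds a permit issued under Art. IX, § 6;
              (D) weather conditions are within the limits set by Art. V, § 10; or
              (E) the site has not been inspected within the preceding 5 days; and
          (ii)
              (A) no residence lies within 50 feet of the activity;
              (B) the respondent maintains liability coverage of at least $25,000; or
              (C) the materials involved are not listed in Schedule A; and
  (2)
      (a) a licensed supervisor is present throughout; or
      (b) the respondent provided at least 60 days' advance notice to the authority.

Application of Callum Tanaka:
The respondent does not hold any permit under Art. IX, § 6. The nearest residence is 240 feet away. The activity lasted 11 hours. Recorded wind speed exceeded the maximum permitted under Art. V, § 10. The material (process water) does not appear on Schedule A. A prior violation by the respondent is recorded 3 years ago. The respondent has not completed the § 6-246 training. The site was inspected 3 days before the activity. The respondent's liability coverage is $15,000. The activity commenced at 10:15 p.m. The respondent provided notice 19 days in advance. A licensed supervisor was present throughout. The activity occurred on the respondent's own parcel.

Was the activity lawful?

(a) no prior violation — not met.
(A) not (own property) — not satisfied.
(B) ≤ 6 hrs duration — not met.
(C) holds permit — fails.
(D) weather ok — not met.
(E) not (site inspected) — fails.
So (i) is not satisfied (F OR F OR F OR F OR F).
(A) no residence in 50 ft — met.
(B) coverage ≥ $25,000 — not satisfied.
(C) not (Schedule A material) — met.
(ii): T OR F OR T → true.
So (b) is not satisfied (F AND T).
(1) = F OR F = false.
(a) supervisor present — satisfied.
(b) ≥60 days' notice — not satisfied.
(2) = T OR F = true.
So Overall is not satisfied (F AND T).

No — unlawful.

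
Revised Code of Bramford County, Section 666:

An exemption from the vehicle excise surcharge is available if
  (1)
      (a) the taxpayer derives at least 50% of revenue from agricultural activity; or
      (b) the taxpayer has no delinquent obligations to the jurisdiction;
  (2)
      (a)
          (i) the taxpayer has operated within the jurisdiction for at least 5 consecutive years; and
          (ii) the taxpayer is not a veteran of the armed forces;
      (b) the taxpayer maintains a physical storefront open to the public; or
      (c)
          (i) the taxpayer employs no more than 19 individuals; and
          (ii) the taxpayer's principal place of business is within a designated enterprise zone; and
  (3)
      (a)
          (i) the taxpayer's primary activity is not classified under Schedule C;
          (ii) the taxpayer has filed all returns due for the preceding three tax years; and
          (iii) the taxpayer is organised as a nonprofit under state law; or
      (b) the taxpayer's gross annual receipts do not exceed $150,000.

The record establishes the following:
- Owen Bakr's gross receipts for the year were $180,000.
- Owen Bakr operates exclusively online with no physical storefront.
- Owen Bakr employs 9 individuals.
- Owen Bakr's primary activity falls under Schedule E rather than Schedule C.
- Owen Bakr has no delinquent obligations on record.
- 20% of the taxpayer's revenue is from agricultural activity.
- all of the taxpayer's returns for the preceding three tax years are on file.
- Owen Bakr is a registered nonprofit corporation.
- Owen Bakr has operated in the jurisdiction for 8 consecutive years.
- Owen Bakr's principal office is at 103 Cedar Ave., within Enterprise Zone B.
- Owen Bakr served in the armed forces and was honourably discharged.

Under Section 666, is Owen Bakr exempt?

Yes — exempt.

(a) ≥50% agricultural — not met.
(b) no delinquency — met.
(1) = F OR T = true.
(i) ≥ 5 yrs in jurisdiction — satisfied.
(ii) not (veteran) — fails.
So (a) is not satisfied (T AND F).
(b) has storefront — not satisfied.
(i) ≤ 19 employees — met.
(ii) in enterprise zone — met.
(c) = T AND T = true.
(2): F OR F OR T → true.
(i) not (Schedule C activity) — met.
(ii) returns current — satisfied.
(iii) nonprofit — satisfied.
So (a) is satisfied (T AND T AND T).
(b) receipts ≤ $150,000 — fails.
(3): T OR F → true.
So Overall is satisfied (T AND T AND T).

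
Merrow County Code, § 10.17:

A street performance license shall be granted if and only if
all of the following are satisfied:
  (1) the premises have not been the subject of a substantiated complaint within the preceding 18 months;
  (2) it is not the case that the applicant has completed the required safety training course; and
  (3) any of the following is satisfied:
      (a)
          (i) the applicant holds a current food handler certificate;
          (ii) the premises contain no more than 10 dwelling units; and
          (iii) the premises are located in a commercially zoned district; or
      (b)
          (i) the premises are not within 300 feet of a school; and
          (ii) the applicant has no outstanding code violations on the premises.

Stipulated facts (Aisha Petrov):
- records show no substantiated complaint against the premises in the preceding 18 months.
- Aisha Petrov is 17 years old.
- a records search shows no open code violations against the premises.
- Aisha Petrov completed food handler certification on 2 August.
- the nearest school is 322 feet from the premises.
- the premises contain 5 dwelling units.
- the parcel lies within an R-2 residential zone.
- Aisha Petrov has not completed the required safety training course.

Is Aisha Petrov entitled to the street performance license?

Yes — granted.

(1) no complaint in 18 mo. — satisfied.
(2) not (safety training) — satisfied.
(i) food handler cert. — satisfied.
(ii) ≤ 10 units — holds.
(iii) commercially zoned — fails.
(a) = T AND T AND F = false.
(i) ≥300 ft from school — holds.
(ii) no code violations — holds.
(b): T AND T → true.
(3): F OR T → true.
Overall = T AND T AND T = true.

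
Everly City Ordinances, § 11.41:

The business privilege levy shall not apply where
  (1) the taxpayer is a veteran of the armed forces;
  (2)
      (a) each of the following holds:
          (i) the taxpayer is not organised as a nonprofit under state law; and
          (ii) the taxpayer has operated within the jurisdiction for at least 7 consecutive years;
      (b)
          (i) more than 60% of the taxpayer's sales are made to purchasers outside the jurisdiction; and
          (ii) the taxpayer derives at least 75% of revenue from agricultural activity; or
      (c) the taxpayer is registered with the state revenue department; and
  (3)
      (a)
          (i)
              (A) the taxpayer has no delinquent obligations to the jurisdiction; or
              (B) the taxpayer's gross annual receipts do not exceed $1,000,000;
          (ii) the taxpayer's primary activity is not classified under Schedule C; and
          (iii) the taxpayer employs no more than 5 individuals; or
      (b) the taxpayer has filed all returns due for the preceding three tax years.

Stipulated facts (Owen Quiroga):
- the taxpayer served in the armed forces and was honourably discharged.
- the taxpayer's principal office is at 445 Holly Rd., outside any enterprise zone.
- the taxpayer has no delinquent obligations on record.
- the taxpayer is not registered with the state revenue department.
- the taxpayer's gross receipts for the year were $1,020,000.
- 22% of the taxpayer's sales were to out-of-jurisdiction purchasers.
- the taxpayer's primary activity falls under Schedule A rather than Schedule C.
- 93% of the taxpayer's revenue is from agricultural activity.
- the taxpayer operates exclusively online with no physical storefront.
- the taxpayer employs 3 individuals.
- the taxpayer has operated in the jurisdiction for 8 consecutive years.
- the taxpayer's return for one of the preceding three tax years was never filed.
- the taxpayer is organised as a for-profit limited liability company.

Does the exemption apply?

Yes — exempt.

(1) veteran — met.
(i) not (nonprofit) — holds.
(ii) ≥ 7 yrs in jurisdiction — holds.
(a) = T AND T = true.
(i) >60% out-of-jur. sales — not satisfied.
(ii) ≥75% agricultural — met.
(b) = F AND T = false.
(c) state-registered — not satisfied.
(2) = T OR F OR F = true.
(A) no delinquency — holds.
(B) receipts ≤ $1,000,000 — fails.
So (i) is satisfied (T OR F).
(ii) not (Schedule C activity) — met.
(iii) ≤ 5 employees — holds.
So (a) is satisfied (T AND T AND T).
(b) returns current — not satisfied.
So (3) is satisfied (T OR F).
Overall: T AND T AND T → true.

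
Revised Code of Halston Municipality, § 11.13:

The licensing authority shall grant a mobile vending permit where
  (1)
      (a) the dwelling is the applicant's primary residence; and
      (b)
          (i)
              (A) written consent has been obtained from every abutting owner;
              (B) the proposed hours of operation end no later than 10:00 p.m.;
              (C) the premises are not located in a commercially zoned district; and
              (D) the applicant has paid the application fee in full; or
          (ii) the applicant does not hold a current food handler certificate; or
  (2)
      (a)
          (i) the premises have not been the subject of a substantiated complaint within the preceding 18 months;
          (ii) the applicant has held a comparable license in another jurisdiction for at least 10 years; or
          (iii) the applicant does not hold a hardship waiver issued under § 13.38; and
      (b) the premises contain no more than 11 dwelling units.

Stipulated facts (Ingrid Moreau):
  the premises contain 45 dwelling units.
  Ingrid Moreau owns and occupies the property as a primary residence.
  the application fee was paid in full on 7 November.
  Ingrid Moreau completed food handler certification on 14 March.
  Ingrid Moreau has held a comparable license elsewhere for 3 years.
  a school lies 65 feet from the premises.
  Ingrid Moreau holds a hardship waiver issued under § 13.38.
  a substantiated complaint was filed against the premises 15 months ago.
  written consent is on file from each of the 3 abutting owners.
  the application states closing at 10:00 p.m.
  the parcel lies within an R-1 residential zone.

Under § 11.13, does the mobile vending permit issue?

Yes — granted.

(a) primary residence — met.
(A) all abutters consent — holds.
(B) closes by 10 p.m. — met.
(C) not (commercially zoned) — holds.
(D) fee paid — met.
(i) = T AND T AND T AND T = true.
(ii) not (food handler cert.) — fails.
So (b) is satisfied (T OR F).
So (1) is satisfied (T AND T).
(i) no complaint in 18 mo. — fails.
(ii) prior license ≥ 10 yr — fails.
(iii) not (hardship waiver) — not satisfied.
(a): F OR F OR F → false.
(b) ≤ 11 units — not satisfied.
(2): F AND F → false.
So Overall is satisfied (T OR F).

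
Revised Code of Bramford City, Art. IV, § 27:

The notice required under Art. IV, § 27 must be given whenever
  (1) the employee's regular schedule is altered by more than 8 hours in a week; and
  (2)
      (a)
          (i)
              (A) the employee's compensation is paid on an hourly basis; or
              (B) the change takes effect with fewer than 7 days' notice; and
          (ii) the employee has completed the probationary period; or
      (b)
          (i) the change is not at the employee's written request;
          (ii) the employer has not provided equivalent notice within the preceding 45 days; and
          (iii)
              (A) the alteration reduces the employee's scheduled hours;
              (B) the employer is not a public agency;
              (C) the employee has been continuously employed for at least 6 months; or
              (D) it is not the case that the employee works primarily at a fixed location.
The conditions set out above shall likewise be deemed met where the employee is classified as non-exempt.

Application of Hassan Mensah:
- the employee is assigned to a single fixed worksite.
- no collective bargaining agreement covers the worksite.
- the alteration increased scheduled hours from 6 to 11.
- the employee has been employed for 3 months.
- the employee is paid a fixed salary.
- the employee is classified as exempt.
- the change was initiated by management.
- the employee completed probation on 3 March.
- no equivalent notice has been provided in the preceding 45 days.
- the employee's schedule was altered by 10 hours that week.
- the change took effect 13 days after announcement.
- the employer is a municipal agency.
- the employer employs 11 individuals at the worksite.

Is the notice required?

(1) schedule shift > 8h — holds.
(A) hourly-paid — fails.
(B) < 7 days' notice — not met.
(i) = F OR F = false.
(ii) past probation — holds.
So (a) is not satisfied (F AND T).
(i) not employee-requested — satisfied.
(ii) no recent notice — satisfied.
(A) hours reduced — not met.
(B) not (public agency) — not satisfied.
(C) tenure ≥ 6 mo. — not satisfied.
(D) not (fixed location) — not satisfied.
(iii): F OR F OR F OR F → false.
(b): T AND T AND F → false.
So (2) is not satisfied (F OR F).
Overall = T AND F = false.
Exception (non-exempt) — not satisfied.
Result: main false OR exception false → false.

No — not required.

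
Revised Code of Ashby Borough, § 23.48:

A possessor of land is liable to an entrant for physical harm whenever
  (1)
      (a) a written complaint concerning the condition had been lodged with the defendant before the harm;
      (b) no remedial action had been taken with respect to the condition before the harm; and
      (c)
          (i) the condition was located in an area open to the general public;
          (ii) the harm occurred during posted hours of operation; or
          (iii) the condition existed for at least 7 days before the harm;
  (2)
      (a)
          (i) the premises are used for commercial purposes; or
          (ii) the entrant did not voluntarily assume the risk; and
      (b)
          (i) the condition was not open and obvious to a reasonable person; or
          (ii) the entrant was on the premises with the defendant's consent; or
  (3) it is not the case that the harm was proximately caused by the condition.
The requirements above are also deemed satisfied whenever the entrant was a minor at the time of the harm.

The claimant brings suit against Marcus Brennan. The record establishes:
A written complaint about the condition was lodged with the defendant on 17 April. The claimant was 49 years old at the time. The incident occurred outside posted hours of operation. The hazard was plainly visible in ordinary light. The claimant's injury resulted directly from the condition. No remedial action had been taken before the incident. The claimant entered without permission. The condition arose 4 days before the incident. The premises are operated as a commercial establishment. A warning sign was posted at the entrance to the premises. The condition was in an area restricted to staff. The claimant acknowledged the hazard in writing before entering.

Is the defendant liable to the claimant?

No — not liable.

(a) complaint lodged — satisfied.
(b) no remedial action — met.
(i) public area — not met.
(ii) during posted hours — not met.
(iii) condition ≥7 days old — not satisfied.
(c) = F OR F OR F = false.
So (1) is not satisfied (T AND T AND F).
(i) commercial use — satisfied.
(ii) no assumed risk — fails.
So (a) is satisfied (T OR F).
(i) not open/obvious — fails.
(ii) consent to enter — not satisfied.
So (b) is not satisfied (F OR F).
So (2) is not satisfied (T AND F).
(3) not (proximate cause) — not satisfied.
Overall: F OR F OR F → false.
Exception (entrant a minor) — not satisfied.
Result: main false OR exception false → false.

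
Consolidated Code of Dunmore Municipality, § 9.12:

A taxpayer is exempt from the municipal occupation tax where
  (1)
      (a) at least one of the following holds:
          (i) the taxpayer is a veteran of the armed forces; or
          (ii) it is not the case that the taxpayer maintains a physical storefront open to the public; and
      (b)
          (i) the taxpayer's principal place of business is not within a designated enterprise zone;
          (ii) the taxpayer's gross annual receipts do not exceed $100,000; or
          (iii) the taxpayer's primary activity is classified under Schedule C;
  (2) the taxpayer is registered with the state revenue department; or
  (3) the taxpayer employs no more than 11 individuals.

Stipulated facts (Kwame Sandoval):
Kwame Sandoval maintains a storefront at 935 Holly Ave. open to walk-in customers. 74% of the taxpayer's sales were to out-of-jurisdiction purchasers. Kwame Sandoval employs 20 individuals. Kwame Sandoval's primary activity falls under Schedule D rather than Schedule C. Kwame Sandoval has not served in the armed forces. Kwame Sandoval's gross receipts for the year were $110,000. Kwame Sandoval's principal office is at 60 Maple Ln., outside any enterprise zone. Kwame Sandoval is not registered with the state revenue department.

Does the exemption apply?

(i) veteran — not met.
(ii) not (has storefront) — fails.
(a) = F OR F = false.
(i) not (in enterprise zone) — satisfied.
(ii) receipts ≤ $100,000 — not met.
(iii) Schedule C activity — fails.
So (b) is satisfied (T OR F OR F).
(1): F AND T → false.
(2) state-registered — fails.
(3) ≤ 11 employees — fails.
Overall: F OR F OR F → false.

No — not exempt.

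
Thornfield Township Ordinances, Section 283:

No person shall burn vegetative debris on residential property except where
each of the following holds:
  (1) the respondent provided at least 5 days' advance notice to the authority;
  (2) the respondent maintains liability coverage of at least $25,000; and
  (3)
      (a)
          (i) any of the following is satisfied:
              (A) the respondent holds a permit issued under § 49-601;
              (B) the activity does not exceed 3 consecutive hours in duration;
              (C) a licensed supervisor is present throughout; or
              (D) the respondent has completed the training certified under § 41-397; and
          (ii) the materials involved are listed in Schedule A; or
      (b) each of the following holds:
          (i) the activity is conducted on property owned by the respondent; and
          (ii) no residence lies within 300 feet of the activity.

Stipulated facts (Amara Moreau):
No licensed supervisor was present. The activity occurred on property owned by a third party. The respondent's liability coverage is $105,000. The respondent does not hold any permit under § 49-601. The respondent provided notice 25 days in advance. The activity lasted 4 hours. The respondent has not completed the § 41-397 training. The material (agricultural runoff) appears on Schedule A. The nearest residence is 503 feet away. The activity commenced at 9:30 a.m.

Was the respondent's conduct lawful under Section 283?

(1) ≥5 days' notice — met.
(2) coverage ≥ $25,000 — holds.
(A) holds permit — not satisfied.
(B) ≤ 3 hrs duration — not satisfied.
(C) supervisor present — fails.
(D) training certified — fails.
(i) = F OR F OR F OR F = false.
(ii) Schedule A material — met.
(a): F AND T → false.
(i) own property — fails.
(ii) no residence in 300 ft — satisfied.
(b) = F AND T = false.
(3): F OR F → false.
Overall = T AND T AND F = false.

No — unlawful.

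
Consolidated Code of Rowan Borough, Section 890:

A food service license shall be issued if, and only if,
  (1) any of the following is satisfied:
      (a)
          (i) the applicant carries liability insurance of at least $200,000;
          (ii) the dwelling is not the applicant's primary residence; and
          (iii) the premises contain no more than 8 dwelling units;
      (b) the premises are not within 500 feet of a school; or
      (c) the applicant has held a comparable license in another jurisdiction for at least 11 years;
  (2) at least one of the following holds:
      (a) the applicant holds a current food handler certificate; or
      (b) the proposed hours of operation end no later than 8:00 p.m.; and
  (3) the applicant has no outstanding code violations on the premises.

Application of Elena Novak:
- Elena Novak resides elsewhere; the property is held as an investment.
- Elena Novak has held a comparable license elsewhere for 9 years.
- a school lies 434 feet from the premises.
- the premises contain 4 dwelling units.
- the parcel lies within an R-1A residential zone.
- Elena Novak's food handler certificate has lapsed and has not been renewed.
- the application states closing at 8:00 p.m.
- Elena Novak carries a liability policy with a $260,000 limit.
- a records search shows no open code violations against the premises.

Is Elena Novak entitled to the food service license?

Yes — granted.

(i) insurance ≥ $200,000 — holds.
(ii) not (primary residence) — satisfied.
(iii) ≤ 8 units — met.
(a): T AND T AND T → true.
(b) ≥500 ft from school — not satisfied.
(c) prior license ≥ 11 yr — not met.
(1) = T OR F OR F = true.
(a) food handler cert. — not met.
(b) closes by 8 p.m. — holds.
So (2) is satisfied (F OR T).
(3) no code violations — satisfied.
So Overall is satisfied (T AND T AND T).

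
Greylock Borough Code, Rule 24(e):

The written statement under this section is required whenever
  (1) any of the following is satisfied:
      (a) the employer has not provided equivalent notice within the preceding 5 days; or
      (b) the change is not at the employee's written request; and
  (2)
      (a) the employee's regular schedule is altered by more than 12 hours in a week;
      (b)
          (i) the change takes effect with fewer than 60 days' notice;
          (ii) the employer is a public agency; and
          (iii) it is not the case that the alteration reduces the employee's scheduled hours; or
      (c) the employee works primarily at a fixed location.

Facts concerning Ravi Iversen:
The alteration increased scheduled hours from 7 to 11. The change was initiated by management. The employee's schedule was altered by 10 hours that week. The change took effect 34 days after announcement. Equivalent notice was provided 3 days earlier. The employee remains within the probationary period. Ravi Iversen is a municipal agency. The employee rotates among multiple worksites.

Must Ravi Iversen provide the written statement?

(a) no recent notice — not met.
(b) not employee-requested — satisfied.
So (1) is satisfied (F OR T).
(a) schedule shift > 12h — fails.
(i) < 60 days' notice — satisfied.
(ii) public agency — met.
(iii) not (hours reduced) — holds.
So (b) is satisfied (T AND T AND T).
(c) fixed location — not satisfied.
So (2) is satisfied (F OR T OR F).
Overall: T AND T → true.

Yes — required.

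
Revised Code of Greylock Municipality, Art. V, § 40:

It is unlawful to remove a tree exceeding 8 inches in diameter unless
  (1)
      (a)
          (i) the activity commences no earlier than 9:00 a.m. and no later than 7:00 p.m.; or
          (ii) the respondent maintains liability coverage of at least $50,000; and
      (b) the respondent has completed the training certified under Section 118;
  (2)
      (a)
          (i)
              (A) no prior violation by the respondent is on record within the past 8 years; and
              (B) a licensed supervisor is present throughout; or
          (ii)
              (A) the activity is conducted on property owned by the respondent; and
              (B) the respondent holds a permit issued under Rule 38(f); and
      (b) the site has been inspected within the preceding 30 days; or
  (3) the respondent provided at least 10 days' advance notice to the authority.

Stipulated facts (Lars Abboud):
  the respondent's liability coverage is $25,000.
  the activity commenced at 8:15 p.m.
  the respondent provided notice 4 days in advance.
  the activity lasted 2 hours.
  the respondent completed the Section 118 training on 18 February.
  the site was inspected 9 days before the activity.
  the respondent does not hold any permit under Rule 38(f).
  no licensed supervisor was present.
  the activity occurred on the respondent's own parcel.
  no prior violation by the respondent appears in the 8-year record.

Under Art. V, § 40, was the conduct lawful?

(i) start within hours — fails.
(ii) coverage ≥ $50,000 — fails.
So (a) is not satisfied (F OR F).
(b) training certified — holds.
(1): F AND T → false.
(A) no prior violation — met.
(B) supervisor present — fails.
(i): T AND F → false.
(A) own property — satisfied.
(B) holds permit — not satisfied.
(ii) = T AND F = false.
So (a) is not satisfied (F OR F).
(b) site inspected — satisfied.
So (2) is not satisfied (F AND T).
(3) ≥10 days' notice — not satisfied.
Overall = F OR F OR F = false.

No — unlawful.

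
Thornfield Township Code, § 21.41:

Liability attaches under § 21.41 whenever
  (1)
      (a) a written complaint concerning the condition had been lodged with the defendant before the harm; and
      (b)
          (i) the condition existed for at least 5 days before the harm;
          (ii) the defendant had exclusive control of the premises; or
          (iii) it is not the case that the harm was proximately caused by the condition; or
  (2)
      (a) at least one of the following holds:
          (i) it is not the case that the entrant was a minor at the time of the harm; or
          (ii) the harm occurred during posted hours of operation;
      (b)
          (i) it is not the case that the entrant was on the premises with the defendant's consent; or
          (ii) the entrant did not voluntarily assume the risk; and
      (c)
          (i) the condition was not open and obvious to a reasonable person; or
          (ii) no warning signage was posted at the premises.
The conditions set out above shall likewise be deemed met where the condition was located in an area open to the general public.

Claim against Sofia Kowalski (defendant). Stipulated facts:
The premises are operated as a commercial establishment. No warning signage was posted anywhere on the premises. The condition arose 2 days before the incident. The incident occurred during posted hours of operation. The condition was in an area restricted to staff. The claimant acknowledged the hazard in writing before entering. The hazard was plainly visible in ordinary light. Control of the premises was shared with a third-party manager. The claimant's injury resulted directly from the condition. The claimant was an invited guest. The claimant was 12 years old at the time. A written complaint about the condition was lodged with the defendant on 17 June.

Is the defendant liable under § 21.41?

No — not liable.

(a) complaint lodged — holds.
(i) condition ≥5 days old — not met.
(ii) exclusive control — fails.
(iii) not (proximate cause) — not satisfied.
So (b) is not satisfied (F OR F OR F).
(1): T AND F → false.
(i) not (entrant a minor) — fails.
(ii) during posted hours — holds.
So (a) is satisfied (F OR T).
(i) not (consent to enter) — fails.
(ii) no assumed risk — fails.
(b): F OR F → false.
(i) not open/obvious — not met.
(ii) no signage posted — satisfied.
(c): F OR T → true.
(2) = T AND F AND T = false.
So Overall is not satisfied (F OR F).
Exception (public area) — not satisfied.
Result: main false OR exception false → false.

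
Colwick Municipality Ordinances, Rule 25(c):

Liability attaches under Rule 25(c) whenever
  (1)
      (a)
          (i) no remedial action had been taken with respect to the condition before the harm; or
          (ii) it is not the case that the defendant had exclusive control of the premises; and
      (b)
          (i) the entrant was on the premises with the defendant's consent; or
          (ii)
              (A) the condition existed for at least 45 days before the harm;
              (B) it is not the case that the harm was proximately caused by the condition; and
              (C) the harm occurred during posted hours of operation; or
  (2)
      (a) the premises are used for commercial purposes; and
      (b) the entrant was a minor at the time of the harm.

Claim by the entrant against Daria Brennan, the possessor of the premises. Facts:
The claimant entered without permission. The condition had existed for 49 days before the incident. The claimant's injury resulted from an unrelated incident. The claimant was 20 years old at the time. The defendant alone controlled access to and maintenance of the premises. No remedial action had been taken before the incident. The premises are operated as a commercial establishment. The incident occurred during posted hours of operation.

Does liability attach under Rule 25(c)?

Yes — liable.

(i) no remedial action — holds.
(ii) not (exclusive control) — not satisfied.
So (a) is satisfied (T OR F).
(i) consent to enter — fails.
(A) condition ≥45 days old — met.
(B) not (proximate cause) — holds.
(C) during posted hours — met.
(ii) = T AND T AND T = true.
(b): F OR T → true.
(1) = T AND T = true.
(a) commercial use — holds.
(b) entrant a minor — not satisfied.
So (2) is not satisfied (T AND F).
So Overall is satisfied (T OR F).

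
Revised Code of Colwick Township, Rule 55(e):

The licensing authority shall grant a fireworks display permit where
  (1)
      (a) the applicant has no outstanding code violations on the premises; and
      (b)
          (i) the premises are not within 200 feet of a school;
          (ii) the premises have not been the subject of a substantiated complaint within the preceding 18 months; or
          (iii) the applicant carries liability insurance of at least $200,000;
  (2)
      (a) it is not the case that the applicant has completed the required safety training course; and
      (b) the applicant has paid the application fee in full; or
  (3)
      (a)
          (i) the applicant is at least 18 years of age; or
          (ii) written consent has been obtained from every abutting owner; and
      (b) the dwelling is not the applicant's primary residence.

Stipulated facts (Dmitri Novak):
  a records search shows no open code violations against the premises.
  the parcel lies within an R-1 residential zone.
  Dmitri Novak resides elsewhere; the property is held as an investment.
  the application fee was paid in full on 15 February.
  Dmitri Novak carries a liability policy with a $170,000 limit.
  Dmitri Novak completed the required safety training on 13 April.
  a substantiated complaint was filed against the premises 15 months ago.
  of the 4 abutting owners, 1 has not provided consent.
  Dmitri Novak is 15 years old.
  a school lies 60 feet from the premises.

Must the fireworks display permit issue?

No — denied.

(a) no code violations — holds.
(i) ≥200 ft from school — fails.
(ii) no complaint in 18 mo. — not met.
(iii) insurance ≥ $200,000 — not satisfied.
(b) = F OR F OR F = false.
So (1) is not satisfied (T AND F).
(a) not (safety training) — fails.
(b) fee paid — met.
So (2) is not satisfied (F AND T).
(i) age ≥ 18 — not satisfied.
(ii) all abutters consent — not met.
(a): F OR F → false.
(b) not (primary residence) — satisfied.
(3) = F AND T = false.
Overall = F OR F OR F = false.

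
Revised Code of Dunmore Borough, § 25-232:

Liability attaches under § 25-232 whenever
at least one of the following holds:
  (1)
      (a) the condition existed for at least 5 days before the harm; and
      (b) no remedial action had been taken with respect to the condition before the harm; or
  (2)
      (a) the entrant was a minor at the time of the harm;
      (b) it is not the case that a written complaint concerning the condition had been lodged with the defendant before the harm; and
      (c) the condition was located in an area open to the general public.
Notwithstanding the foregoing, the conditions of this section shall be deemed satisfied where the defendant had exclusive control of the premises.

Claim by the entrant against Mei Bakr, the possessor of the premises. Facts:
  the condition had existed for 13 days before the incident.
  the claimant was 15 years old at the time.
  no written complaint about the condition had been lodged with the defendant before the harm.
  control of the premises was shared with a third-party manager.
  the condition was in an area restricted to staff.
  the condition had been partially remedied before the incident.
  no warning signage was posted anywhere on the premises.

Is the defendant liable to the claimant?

(a) condition ≥5 days old — satisfied.
(b) no remedial action — fails.
(1): T AND F → false.
(a) entrant a minor — holds.
(b) not (complaint lodged) — satisfied.
(c) public area — not satisfied.
So (2) is not satisfied (T AND T AND F).
So Overall is not satisfied (F OR F).
Exception (exclusive control) — not satisfied.
Result: main false OR exception false → false.

No — not liable.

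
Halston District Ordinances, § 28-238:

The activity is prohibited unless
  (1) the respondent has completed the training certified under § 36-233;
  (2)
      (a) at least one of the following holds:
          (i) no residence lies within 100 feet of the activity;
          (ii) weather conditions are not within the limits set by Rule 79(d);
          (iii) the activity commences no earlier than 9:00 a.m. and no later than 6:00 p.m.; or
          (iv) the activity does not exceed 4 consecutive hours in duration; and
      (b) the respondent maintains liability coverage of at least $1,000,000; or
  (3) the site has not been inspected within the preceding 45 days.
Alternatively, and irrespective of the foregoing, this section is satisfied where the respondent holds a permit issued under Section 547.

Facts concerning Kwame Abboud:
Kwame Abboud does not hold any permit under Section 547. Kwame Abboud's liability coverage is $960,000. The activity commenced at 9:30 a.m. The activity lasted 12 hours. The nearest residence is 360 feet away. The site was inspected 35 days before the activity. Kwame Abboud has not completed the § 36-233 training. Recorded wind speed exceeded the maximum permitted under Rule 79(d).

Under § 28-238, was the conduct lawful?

No — unlawful.

(1) training certified — fails.
(i) no residence in 100 ft — holds.
(ii) not (weather ok) — met.
(iii) start within hours — satisfied.
(iv) ≤ 4 hrs duration — not satisfied.
So (a) is satisfied (T OR T OR T OR F).
(b) coverage ≥ $1,000,000 — fails.
So (2) is not satisfied (T AND F).
(3) not (site inspected) — fails.
Overall: F OR F OR F → false.
Exception (holds permit) — not satisfied.
Result: main false OR exception false → false.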